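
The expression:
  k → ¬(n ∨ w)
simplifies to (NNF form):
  (¬n ∧ ¬w) ∨ ¬k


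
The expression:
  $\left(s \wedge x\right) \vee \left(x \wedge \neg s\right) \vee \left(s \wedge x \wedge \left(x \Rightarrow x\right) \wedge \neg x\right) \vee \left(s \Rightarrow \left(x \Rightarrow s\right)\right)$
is always true.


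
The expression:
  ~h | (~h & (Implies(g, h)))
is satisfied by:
  {h: False}


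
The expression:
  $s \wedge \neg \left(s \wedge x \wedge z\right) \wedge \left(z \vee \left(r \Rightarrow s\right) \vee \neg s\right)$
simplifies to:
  $s \wedge \left(\neg x \vee \neg z\right)$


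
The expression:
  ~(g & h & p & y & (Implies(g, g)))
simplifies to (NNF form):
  ~g | ~h | ~p | ~y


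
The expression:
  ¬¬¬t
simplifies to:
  ¬t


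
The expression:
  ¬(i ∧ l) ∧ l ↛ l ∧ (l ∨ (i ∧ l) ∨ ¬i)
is never true.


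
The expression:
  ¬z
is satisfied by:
  {z: False}


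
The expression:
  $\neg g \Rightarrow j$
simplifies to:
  $g \vee j$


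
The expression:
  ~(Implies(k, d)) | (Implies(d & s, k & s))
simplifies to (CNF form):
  k | ~d | ~s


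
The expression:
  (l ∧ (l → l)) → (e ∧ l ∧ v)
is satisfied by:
  {v: True, e: True, l: False}
  {v: True, e: False, l: False}
  {e: True, v: False, l: False}
  {v: False, e: False, l: False}
  {v: True, l: True, e: True}


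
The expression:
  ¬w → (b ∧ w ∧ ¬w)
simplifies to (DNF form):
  w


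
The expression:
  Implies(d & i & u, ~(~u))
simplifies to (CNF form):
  True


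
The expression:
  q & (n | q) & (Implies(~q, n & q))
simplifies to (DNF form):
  q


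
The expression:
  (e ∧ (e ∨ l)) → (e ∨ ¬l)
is always true.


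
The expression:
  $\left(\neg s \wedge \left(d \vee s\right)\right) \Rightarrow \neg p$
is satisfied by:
  {s: True, p: False, d: False}
  {p: False, d: False, s: False}
  {d: True, s: True, p: False}
  {d: True, p: False, s: False}
  {s: True, p: True, d: False}
  {p: True, s: False, d: False}
  {d: True, p: True, s: True}


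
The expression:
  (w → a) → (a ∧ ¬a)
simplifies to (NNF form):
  w ∧ ¬a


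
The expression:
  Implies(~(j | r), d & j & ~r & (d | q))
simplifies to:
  j | r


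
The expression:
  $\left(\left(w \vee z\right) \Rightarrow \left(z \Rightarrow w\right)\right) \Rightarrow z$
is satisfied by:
  {z: True}


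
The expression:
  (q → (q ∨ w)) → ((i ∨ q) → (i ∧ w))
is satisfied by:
  {w: True, q: False, i: False}
  {w: False, q: False, i: False}
  {i: True, w: True, q: False}
  {q: True, i: True, w: True}


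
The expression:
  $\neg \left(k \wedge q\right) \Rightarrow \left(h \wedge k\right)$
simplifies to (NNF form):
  $k \wedge \left(h \vee q\right)$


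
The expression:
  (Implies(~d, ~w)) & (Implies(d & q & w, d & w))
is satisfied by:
  {d: True, w: False}
  {w: False, d: False}
  {w: True, d: True}


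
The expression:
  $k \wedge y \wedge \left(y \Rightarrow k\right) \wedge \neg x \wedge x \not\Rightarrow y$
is never true.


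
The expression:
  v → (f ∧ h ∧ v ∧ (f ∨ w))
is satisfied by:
  {h: True, f: True, v: False}
  {h: True, f: False, v: False}
  {f: True, h: False, v: False}
  {h: False, f: False, v: False}
  {h: True, v: True, f: True}


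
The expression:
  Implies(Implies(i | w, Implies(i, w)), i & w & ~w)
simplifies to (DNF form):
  i & ~w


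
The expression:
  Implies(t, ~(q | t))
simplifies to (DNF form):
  ~t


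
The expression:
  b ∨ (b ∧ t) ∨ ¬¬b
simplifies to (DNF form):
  b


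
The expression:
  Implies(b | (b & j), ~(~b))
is always true.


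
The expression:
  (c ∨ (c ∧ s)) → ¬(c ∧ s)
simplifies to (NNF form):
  ¬c ∨ ¬s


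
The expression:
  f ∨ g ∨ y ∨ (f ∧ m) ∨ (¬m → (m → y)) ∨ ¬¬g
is always true.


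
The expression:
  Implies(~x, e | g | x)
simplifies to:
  e | g | x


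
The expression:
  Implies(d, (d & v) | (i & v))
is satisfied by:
  {v: True, d: False}
  {d: False, v: False}
  {d: True, v: True}


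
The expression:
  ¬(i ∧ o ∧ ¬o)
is always true.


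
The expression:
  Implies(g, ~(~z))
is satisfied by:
  {z: True, g: False}
  {g: False, z: False}
  {g: True, z: True}


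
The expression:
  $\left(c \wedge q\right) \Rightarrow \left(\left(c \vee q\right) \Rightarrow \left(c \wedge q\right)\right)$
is always true.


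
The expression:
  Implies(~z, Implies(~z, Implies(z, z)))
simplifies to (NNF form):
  True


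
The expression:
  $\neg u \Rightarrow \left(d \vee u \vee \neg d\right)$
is always true.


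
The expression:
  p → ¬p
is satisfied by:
  {p: False}


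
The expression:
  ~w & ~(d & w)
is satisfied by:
  {w: False}


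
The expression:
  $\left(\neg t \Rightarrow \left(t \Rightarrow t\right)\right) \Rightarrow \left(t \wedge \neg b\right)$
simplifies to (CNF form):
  $t \wedge \neg b$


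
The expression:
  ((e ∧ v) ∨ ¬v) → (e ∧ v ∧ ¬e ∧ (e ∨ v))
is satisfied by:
  {v: True, e: False}


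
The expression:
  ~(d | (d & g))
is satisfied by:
  {d: False}


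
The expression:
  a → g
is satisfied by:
  {g: True, a: False}
  {a: False, g: False}
  {a: True, g: True}


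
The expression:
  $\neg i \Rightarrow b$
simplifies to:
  $b \vee i$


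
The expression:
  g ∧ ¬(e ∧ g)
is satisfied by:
  {g: True, e: False}


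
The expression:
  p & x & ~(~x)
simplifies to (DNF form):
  p & x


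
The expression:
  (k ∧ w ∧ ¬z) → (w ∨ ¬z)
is always true.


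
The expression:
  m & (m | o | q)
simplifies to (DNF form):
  m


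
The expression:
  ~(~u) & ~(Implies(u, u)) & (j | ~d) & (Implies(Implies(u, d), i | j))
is never true.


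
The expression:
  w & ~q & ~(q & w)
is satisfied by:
  {w: True, q: False}


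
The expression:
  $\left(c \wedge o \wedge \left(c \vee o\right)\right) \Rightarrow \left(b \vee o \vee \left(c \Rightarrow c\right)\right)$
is always true.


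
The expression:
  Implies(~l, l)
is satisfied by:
  {l: True}


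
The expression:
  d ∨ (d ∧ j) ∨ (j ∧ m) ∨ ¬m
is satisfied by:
  {d: True, j: True, m: False}
  {d: True, j: False, m: False}
  {j: True, d: False, m: False}
  {d: False, j: False, m: False}
  {d: True, m: True, j: True}
  {d: True, m: True, j: False}
  {m: True, j: True, d: False}


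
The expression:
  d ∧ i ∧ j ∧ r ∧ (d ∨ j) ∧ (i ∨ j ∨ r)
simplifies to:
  d ∧ i ∧ j ∧ r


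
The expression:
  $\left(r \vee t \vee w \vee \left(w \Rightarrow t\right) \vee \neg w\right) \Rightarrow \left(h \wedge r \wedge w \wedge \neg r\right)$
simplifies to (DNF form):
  $\text{False}$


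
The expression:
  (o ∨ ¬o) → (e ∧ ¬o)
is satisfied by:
  {e: True, o: False}


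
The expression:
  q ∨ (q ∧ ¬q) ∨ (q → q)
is always true.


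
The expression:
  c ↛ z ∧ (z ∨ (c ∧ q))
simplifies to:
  c ∧ q ∧ ¬z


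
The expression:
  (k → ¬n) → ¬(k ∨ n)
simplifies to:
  (k ∧ n) ∨ (¬k ∧ ¬n)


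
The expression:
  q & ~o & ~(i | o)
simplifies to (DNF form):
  q & ~i & ~o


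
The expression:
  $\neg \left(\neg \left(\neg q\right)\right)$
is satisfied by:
  {q: False}


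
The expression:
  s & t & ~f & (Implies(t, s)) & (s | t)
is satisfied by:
  {t: True, s: True, f: False}


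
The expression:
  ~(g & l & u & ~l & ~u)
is always true.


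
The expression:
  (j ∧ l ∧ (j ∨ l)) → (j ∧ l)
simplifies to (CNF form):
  True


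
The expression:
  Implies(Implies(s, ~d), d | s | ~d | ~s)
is always true.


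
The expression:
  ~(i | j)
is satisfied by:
  {i: False, j: False}


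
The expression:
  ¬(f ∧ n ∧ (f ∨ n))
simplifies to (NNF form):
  ¬f ∨ ¬n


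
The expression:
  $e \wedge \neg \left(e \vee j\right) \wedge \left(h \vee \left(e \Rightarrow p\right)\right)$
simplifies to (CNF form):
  $\text{False}$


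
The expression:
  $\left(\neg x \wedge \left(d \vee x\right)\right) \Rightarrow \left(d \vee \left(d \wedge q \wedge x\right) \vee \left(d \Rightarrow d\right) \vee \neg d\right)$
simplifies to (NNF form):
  $\text{True}$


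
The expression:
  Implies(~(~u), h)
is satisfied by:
  {h: True, u: False}
  {u: False, h: False}
  {u: True, h: True}


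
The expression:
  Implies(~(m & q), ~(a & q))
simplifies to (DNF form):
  m | ~a | ~q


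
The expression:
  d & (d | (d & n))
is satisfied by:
  {d: True}


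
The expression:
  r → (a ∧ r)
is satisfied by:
  {a: True, r: False}
  {r: False, a: False}
  {r: True, a: True}


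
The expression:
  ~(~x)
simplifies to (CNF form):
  x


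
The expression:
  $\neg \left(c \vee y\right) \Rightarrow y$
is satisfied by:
  {y: True, c: True}
  {y: True, c: False}
  {c: True, y: False}


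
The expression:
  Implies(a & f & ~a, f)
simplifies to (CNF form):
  True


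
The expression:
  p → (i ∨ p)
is always true.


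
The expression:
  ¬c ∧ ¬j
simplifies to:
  ¬c ∧ ¬j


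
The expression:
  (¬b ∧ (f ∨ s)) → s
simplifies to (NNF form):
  b ∨ s ∨ ¬f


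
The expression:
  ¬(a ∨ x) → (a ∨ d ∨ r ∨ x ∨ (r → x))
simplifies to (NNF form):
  True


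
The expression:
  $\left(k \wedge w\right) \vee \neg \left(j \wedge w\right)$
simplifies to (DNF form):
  $k \vee \neg j \vee \neg w$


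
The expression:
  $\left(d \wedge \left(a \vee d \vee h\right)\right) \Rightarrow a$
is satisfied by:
  {a: True, d: False}
  {d: False, a: False}
  {d: True, a: True}


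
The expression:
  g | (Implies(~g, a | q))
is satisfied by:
  {a: True, q: True, g: True}
  {a: True, q: True, g: False}
  {a: True, g: True, q: False}
  {a: True, g: False, q: False}
  {q: True, g: True, a: False}
  {q: True, g: False, a: False}
  {g: True, q: False, a: False}


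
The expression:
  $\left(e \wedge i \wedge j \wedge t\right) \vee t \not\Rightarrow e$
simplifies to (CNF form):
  $t \wedge \left(i \vee \neg e\right) \wedge \left(j \vee \neg e\right)$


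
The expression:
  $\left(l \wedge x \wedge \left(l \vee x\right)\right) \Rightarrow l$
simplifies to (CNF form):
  $\text{True}$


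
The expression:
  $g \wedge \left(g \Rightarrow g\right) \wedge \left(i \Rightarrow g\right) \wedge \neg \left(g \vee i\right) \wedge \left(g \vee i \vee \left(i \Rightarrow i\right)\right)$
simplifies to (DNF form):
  $\text{False}$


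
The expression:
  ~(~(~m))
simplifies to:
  ~m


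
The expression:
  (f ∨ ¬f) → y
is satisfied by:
  {y: True}


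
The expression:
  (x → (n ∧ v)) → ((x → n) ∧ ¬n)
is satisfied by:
  {x: True, v: False, n: False}
  {v: False, n: False, x: False}
  {x: True, v: True, n: False}
  {v: True, x: False, n: False}
  {n: True, x: True, v: False}


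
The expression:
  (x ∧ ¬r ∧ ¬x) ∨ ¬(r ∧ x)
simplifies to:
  ¬r ∨ ¬x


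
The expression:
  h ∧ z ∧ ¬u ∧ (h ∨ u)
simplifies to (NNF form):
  h ∧ z ∧ ¬u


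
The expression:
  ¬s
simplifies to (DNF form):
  ¬s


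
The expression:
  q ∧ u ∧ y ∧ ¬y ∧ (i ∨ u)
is never true.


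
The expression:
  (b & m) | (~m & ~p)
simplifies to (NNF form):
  (b & m) | (~m & ~p)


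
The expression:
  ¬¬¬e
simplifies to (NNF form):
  ¬e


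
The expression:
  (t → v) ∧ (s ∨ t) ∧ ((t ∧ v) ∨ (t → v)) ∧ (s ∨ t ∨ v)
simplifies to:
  (s ∧ ¬t) ∨ (t ∧ v)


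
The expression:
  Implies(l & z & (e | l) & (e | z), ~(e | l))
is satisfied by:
  {l: False, z: False}
  {z: True, l: False}
  {l: True, z: False}


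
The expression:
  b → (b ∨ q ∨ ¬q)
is always true.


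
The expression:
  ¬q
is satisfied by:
  {q: False}


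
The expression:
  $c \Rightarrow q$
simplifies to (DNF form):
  $q \vee \neg c$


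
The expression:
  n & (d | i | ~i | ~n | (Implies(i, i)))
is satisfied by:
  {n: True}


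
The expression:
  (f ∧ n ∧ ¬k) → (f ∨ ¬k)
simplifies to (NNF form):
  True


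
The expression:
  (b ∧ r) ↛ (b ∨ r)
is never true.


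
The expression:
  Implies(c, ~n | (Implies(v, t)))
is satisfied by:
  {t: True, v: False, n: False, c: False}
  {c: False, v: False, t: False, n: False}
  {c: True, t: True, v: False, n: False}
  {c: True, v: False, t: False, n: False}
  {n: True, t: True, c: False, v: False}
  {n: True, c: False, v: False, t: False}
  {n: True, c: True, t: True, v: False}
  {n: True, c: True, v: False, t: False}
  {t: True, v: True, n: False, c: False}
  {v: True, n: False, t: False, c: False}
  {c: True, v: True, t: True, n: False}
  {c: True, v: True, n: False, t: False}
  {t: True, v: True, n: True, c: False}
  {v: True, n: True, c: False, t: False}
  {c: True, v: True, n: True, t: True}


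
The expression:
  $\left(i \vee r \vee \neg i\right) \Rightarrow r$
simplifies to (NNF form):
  $r$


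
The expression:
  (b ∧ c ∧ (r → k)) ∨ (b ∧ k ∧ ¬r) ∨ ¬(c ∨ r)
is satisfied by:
  {b: True, k: True, r: False, c: False}
  {b: True, k: False, r: False, c: False}
  {k: True, c: False, b: False, r: False}
  {c: False, k: False, b: False, r: False}
  {c: True, b: True, k: True, r: False}
  {c: True, b: True, k: False, r: False}
  {r: True, c: True, b: True, k: True}


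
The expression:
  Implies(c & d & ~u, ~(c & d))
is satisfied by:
  {u: True, c: False, d: False}
  {c: False, d: False, u: False}
  {d: True, u: True, c: False}
  {d: True, c: False, u: False}
  {u: True, c: True, d: False}
  {c: True, u: False, d: False}
  {d: True, c: True, u: True}


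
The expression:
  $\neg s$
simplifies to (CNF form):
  $\neg s$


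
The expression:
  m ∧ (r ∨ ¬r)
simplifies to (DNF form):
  m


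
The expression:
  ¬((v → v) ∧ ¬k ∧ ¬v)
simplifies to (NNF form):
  k ∨ v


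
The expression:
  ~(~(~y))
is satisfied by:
  {y: False}


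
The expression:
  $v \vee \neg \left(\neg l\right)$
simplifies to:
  $l \vee v$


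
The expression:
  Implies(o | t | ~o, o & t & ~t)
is never true.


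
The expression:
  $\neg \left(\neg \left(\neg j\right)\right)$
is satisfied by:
  {j: False}


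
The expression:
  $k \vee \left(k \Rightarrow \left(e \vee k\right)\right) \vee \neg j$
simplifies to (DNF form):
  $\text{True}$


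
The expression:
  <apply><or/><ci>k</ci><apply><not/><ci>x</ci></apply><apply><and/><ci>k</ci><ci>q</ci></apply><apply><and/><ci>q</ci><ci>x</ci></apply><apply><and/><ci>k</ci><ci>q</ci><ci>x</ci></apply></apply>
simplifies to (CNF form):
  <apply><or/><ci>k</ci><ci>q</ci><apply><not/><ci>x</ci></apply></apply>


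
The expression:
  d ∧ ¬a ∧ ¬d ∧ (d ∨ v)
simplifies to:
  False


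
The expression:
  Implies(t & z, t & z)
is always true.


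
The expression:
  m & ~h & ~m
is never true.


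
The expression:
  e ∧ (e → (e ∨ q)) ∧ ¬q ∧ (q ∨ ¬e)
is never true.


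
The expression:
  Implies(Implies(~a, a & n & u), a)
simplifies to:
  True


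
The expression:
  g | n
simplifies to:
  g | n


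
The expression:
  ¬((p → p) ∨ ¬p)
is never true.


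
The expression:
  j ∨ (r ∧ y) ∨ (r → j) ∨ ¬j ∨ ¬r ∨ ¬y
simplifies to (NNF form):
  True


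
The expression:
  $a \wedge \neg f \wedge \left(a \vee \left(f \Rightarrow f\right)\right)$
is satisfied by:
  {a: True, f: False}


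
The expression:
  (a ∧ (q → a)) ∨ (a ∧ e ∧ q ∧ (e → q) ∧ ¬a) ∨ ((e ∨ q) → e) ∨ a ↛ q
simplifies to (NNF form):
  a ∨ e ∨ ¬q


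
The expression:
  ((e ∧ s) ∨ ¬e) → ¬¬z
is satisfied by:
  {z: True, e: True, s: False}
  {z: True, e: False, s: False}
  {z: True, s: True, e: True}
  {z: True, s: True, e: False}
  {e: True, s: False, z: False}


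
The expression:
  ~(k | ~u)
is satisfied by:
  {u: True, k: False}


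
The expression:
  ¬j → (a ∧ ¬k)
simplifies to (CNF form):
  (a ∨ j) ∧ (j ∨ ¬k)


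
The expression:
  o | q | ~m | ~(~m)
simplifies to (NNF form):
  True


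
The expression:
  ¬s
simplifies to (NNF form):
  ¬s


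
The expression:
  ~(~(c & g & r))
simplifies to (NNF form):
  c & g & r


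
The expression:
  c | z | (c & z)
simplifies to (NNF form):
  c | z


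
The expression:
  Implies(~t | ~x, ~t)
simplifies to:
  x | ~t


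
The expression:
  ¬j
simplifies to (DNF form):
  ¬j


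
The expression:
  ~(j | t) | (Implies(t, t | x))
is always true.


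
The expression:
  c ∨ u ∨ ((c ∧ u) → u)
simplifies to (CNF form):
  True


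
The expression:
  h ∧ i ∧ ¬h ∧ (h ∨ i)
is never true.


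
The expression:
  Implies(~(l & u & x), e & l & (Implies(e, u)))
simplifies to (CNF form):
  l & u & (e | x)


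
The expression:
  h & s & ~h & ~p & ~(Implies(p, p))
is never true.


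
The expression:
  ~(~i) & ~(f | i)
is never true.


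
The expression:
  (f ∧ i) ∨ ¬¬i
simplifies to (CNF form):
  i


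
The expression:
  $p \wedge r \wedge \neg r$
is never true.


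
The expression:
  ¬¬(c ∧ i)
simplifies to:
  c ∧ i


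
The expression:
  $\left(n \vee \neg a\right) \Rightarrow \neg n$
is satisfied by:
  {n: False}


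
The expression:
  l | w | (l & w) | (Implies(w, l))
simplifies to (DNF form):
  True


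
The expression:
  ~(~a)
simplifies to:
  a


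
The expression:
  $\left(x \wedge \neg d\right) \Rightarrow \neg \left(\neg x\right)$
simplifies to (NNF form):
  $\text{True}$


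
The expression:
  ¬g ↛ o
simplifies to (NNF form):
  o ∨ ¬g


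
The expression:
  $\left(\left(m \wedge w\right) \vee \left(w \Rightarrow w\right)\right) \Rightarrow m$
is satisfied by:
  {m: True}


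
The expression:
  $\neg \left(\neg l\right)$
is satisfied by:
  {l: True}


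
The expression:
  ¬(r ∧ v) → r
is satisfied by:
  {r: True}


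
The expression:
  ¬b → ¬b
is always true.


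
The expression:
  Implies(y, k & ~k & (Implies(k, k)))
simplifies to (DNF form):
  ~y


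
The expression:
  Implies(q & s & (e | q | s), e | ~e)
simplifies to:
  True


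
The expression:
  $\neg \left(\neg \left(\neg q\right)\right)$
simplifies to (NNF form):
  $\neg q$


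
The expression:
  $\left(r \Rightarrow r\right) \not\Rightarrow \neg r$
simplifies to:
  $r$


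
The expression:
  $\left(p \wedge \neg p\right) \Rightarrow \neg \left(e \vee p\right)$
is always true.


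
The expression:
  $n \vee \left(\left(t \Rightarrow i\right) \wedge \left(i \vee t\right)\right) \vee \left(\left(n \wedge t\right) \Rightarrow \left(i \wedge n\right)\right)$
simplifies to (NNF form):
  $\text{True}$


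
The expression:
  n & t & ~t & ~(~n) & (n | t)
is never true.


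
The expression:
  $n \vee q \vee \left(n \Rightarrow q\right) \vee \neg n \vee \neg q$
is always true.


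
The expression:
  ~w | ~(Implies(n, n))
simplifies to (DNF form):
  ~w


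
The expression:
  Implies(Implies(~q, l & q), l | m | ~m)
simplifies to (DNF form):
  True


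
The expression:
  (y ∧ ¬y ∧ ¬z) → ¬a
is always true.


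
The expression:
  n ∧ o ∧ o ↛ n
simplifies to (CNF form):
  False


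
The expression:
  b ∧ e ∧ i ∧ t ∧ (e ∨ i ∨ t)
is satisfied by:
  {t: True, i: True, e: True, b: True}


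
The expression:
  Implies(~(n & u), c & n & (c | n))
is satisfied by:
  {c: True, u: True, n: True}
  {c: True, n: True, u: False}
  {u: True, n: True, c: False}


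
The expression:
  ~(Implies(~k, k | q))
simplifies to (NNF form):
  ~k & ~q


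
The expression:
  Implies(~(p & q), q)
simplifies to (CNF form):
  q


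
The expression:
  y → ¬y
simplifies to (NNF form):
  ¬y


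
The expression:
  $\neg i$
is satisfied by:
  {i: False}


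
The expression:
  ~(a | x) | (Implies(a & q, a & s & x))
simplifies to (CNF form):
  (s | ~a | ~q) & (x | ~a | ~q)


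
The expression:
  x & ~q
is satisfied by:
  {x: True, q: False}


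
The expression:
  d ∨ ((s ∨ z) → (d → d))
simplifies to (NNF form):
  True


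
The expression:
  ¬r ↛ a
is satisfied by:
  {a: True, r: False}
  {r: False, a: False}
  {r: True, a: True}


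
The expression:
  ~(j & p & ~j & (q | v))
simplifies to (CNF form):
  True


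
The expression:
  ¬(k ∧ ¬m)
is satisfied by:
  {m: True, k: False}
  {k: False, m: False}
  {k: True, m: True}


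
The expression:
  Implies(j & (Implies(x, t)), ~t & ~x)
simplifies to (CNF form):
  ~j | ~t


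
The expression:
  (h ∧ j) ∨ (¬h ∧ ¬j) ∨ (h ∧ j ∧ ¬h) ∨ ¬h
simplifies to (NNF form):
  j ∨ ¬h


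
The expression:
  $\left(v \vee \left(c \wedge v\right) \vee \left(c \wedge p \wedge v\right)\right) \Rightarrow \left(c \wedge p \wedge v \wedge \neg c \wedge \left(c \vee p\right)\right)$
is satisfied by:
  {v: False}


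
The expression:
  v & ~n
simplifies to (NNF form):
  v & ~n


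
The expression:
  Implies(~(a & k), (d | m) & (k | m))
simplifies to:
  m | (a & k) | (d & k)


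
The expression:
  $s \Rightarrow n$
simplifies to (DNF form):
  $n \vee \neg s$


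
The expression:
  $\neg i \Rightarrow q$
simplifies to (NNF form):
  $i \vee q$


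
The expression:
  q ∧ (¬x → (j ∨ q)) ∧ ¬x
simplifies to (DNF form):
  q ∧ ¬x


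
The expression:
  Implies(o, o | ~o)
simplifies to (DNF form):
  True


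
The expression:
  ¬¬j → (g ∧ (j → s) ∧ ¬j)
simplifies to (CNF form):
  ¬j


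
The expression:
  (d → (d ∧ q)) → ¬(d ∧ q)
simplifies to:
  ¬d ∨ ¬q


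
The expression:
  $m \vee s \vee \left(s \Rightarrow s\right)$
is always true.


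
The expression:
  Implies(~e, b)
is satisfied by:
  {b: True, e: True}
  {b: True, e: False}
  {e: True, b: False}


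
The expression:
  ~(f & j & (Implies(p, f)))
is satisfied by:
  {j: False, f: False}
  {f: True, j: False}
  {j: True, f: False}


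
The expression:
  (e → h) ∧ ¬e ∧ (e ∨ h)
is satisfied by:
  {h: True, e: False}


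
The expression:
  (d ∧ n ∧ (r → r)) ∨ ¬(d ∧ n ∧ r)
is always true.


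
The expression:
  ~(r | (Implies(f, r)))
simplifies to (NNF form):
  f & ~r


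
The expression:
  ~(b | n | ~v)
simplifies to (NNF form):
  v & ~b & ~n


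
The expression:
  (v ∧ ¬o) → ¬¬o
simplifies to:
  o ∨ ¬v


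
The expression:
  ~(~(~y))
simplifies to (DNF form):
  ~y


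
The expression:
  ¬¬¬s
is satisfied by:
  {s: False}


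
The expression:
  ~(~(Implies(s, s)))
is always true.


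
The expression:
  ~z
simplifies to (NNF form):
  ~z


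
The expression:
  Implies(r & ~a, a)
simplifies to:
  a | ~r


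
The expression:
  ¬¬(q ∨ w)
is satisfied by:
  {q: True, w: True}
  {q: True, w: False}
  {w: True, q: False}


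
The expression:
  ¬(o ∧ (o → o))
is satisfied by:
  {o: False}


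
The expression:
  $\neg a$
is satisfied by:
  {a: False}


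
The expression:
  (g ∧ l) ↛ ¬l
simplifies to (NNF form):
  g ∧ l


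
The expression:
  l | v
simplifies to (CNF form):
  l | v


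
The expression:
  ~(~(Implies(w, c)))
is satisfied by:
  {c: True, w: False}
  {w: False, c: False}
  {w: True, c: True}


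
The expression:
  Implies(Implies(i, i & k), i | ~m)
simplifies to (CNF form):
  i | ~m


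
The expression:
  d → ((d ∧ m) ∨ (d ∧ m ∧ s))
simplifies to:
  m ∨ ¬d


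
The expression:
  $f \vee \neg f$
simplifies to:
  $\text{True}$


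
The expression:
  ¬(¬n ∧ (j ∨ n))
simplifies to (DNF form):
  n ∨ ¬j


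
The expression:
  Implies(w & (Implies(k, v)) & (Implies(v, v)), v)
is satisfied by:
  {k: True, v: True, w: False}
  {k: True, w: False, v: False}
  {v: True, w: False, k: False}
  {v: False, w: False, k: False}
  {k: True, v: True, w: True}
  {k: True, w: True, v: False}
  {v: True, w: True, k: False}


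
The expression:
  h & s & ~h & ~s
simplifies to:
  False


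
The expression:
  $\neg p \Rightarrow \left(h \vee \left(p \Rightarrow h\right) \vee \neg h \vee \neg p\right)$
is always true.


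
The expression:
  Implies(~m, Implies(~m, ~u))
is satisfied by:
  {m: True, u: False}
  {u: False, m: False}
  {u: True, m: True}


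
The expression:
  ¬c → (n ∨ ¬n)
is always true.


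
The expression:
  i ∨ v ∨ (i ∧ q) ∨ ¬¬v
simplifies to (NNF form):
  i ∨ v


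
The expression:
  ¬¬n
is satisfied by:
  {n: True}


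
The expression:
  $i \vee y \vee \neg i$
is always true.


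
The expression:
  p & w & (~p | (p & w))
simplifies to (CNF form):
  p & w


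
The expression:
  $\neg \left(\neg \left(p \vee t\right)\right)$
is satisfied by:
  {t: True, p: True}
  {t: True, p: False}
  {p: True, t: False}


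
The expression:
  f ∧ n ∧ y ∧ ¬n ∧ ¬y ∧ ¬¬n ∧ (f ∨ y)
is never true.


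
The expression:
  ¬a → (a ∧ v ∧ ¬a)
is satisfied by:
  {a: True}


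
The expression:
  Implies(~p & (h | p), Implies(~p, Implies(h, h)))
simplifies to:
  True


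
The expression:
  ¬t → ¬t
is always true.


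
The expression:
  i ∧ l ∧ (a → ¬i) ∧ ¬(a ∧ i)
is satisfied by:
  {i: True, l: True, a: False}


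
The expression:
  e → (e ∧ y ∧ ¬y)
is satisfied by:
  {e: False}


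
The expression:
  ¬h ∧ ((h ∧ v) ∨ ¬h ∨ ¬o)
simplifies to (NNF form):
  ¬h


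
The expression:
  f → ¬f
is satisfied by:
  {f: False}


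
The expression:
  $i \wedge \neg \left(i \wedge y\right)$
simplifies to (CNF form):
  $i \wedge \neg y$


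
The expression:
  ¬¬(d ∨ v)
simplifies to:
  d ∨ v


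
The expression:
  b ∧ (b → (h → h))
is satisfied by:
  {b: True}


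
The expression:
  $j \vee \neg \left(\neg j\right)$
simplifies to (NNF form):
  $j$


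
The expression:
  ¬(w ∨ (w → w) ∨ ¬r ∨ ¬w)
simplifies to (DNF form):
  False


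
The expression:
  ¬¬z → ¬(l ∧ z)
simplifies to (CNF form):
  ¬l ∨ ¬z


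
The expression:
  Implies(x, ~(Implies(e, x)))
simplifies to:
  ~x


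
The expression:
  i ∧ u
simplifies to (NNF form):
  i ∧ u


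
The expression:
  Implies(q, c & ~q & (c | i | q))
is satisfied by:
  {q: False}


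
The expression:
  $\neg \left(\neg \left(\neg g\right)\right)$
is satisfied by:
  {g: False}


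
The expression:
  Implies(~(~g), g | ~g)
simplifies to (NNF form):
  True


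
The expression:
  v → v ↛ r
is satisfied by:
  {v: False, r: False}
  {r: True, v: False}
  {v: True, r: False}


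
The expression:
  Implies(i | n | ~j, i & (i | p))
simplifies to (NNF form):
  i | (j & ~n)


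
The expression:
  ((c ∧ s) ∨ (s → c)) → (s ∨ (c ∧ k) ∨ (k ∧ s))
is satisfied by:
  {c: True, s: True, k: True}
  {c: True, s: True, k: False}
  {s: True, k: True, c: False}
  {s: True, k: False, c: False}
  {c: True, k: True, s: False}


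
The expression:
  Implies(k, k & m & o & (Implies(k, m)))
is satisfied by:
  {o: True, m: True, k: False}
  {o: True, m: False, k: False}
  {m: True, o: False, k: False}
  {o: False, m: False, k: False}
  {o: True, k: True, m: True}


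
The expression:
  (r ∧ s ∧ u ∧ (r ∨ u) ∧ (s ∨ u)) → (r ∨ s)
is always true.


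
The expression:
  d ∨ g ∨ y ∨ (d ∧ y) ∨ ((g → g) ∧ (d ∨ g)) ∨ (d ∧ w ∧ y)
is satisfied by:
  {y: True, d: True, g: True}
  {y: True, d: True, g: False}
  {y: True, g: True, d: False}
  {y: True, g: False, d: False}
  {d: True, g: True, y: False}
  {d: True, g: False, y: False}
  {g: True, d: False, y: False}


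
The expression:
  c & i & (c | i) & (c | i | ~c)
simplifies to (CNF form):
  c & i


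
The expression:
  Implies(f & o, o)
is always true.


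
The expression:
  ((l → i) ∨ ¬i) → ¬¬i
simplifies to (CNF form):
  i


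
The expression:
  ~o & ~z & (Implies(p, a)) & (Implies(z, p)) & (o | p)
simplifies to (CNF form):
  a & p & ~o & ~z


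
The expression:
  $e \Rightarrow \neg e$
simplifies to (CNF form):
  $\neg e$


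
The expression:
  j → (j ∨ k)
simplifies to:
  True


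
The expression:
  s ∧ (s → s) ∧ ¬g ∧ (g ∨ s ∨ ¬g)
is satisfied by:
  {s: True, g: False}


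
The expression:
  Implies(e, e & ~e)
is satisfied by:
  {e: False}


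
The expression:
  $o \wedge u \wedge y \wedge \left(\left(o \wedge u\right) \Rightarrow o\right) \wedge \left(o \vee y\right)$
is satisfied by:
  {u: True, o: True, y: True}


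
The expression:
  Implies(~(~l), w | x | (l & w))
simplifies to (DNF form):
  w | x | ~l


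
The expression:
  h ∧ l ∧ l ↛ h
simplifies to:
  False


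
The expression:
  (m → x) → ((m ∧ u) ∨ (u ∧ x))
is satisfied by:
  {u: True, m: True, x: False}
  {m: True, x: False, u: False}
  {x: True, u: True, m: True}
  {x: True, u: True, m: False}


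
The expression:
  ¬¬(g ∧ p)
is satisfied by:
  {p: True, g: True}


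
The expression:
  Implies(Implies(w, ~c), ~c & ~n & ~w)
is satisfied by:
  {w: True, c: True, n: False}
  {w: True, c: True, n: True}
  {n: False, c: False, w: False}


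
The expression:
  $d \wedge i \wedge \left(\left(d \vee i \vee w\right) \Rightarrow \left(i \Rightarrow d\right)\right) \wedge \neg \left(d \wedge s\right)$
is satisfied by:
  {i: True, d: True, s: False}


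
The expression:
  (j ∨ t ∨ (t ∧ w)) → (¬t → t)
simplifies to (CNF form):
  t ∨ ¬j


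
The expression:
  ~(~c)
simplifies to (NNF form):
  c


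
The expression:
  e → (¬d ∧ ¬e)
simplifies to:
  ¬e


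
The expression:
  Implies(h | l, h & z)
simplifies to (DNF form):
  (h & z) | (~h & ~l)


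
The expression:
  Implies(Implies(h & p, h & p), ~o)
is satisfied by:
  {o: False}


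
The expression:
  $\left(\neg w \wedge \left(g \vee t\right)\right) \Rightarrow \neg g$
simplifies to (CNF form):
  $w \vee \neg g$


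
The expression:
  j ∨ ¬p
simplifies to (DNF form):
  j ∨ ¬p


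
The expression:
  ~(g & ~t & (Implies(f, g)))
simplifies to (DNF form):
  t | ~g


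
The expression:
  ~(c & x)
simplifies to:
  ~c | ~x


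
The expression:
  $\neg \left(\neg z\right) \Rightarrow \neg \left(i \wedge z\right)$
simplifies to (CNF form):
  $\neg i \vee \neg z$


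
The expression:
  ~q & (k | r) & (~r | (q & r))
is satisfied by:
  {k: True, q: False, r: False}


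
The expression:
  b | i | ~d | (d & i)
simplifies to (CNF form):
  b | i | ~d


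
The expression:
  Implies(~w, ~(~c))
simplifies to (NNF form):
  c | w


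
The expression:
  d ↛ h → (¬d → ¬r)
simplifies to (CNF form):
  True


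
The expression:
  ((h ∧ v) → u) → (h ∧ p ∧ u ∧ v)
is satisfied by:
  {h: True, p: True, v: True, u: False}
  {h: True, v: True, u: False, p: False}
  {h: True, p: True, u: True, v: True}


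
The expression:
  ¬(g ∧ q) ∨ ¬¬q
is always true.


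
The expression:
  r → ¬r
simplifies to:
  ¬r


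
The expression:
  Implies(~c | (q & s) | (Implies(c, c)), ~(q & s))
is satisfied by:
  {s: False, q: False}
  {q: True, s: False}
  {s: True, q: False}


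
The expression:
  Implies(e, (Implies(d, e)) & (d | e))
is always true.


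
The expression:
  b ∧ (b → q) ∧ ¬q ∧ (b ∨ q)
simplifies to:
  False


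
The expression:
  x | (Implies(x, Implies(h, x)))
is always true.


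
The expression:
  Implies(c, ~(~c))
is always true.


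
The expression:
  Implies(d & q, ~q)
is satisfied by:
  {q: False, d: False}
  {d: True, q: False}
  {q: True, d: False}


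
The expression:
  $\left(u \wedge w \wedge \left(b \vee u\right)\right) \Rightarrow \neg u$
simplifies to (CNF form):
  $\neg u \vee \neg w$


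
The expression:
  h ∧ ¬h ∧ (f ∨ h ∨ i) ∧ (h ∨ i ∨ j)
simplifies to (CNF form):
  False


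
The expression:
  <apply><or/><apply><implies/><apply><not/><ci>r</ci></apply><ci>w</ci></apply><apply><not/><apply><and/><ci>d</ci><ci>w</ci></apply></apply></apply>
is always true.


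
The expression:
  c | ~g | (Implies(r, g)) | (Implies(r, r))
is always true.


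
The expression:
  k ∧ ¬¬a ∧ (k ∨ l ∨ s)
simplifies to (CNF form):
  a ∧ k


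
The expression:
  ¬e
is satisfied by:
  {e: False}


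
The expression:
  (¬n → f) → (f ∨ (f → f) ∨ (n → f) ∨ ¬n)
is always true.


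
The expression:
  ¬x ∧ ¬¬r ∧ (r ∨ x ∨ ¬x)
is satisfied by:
  {r: True, x: False}


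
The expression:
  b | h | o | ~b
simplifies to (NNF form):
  True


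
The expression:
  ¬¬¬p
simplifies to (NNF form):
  ¬p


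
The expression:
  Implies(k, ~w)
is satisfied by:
  {w: False, k: False}
  {k: True, w: False}
  {w: True, k: False}


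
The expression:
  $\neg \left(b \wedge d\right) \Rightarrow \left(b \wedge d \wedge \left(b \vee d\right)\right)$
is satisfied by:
  {b: True, d: True}


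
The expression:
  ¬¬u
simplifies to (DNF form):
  u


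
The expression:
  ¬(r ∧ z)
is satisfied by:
  {z: False, r: False}
  {r: True, z: False}
  {z: True, r: False}


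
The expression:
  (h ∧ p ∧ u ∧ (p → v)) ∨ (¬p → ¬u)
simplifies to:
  p ∨ ¬u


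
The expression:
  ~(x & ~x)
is always true.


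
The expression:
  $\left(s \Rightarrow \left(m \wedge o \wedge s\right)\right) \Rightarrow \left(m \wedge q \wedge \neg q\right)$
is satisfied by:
  {s: True, m: False, o: False}
  {o: True, s: True, m: False}
  {m: True, s: True, o: False}


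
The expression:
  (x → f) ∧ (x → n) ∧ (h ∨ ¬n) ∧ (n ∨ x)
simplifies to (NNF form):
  h ∧ n ∧ (f ∨ ¬x)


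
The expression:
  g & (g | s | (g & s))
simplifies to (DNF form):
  g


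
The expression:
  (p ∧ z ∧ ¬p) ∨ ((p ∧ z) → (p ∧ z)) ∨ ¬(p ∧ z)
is always true.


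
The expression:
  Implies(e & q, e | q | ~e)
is always true.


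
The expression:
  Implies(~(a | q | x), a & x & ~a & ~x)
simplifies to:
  a | q | x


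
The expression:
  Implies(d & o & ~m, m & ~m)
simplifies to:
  m | ~d | ~o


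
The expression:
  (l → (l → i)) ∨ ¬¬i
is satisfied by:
  {i: True, l: False}
  {l: False, i: False}
  {l: True, i: True}


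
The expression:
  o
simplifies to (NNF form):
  o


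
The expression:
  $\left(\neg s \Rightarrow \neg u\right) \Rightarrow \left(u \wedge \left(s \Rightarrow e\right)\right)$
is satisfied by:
  {e: True, u: True, s: False}
  {u: True, s: False, e: False}
  {e: True, s: True, u: True}


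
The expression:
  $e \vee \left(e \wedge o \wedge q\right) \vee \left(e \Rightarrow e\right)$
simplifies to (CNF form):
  $\text{True}$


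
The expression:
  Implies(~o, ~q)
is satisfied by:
  {o: True, q: False}
  {q: False, o: False}
  {q: True, o: True}


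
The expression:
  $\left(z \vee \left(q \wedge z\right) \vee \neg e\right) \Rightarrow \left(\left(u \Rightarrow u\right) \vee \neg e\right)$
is always true.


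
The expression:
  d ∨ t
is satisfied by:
  {d: True, t: True}
  {d: True, t: False}
  {t: True, d: False}


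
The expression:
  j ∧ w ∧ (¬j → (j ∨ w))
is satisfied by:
  {j: True, w: True}


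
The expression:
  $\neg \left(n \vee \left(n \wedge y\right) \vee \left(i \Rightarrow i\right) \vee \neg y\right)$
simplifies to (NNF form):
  $\text{False}$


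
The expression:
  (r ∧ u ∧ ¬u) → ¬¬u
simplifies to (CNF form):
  True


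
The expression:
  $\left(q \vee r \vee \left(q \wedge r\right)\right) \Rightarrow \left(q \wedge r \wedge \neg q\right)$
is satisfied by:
  {q: False, r: False}


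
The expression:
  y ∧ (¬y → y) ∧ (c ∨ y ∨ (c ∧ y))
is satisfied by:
  {y: True}


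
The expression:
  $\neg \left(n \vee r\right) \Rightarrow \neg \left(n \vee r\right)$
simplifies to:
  $\text{True}$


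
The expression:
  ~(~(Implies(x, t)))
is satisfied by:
  {t: True, x: False}
  {x: False, t: False}
  {x: True, t: True}


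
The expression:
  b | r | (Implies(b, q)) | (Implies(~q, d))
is always true.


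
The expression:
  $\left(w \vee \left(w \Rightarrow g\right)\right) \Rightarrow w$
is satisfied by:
  {w: True}


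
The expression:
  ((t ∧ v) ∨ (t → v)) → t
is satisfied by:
  {t: True}


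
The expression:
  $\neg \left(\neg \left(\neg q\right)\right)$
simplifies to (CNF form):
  $\neg q$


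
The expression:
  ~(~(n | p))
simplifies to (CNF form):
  n | p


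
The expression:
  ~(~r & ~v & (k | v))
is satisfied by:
  {r: True, v: True, k: False}
  {r: True, k: False, v: False}
  {v: True, k: False, r: False}
  {v: False, k: False, r: False}
  {r: True, v: True, k: True}
  {r: True, k: True, v: False}
  {v: True, k: True, r: False}


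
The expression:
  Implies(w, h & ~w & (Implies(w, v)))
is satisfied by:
  {w: False}


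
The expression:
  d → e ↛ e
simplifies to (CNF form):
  ¬d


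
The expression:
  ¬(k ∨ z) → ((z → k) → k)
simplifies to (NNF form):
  k ∨ z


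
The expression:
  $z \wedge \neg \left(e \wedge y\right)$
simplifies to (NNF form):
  $z \wedge \left(\neg e \vee \neg y\right)$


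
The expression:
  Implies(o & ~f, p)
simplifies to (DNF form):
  f | p | ~o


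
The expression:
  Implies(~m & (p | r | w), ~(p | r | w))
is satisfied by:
  {m: True, w: False, p: False, r: False}
  {r: True, m: True, w: False, p: False}
  {m: True, p: True, w: False, r: False}
  {r: True, m: True, p: True, w: False}
  {m: True, w: True, p: False, r: False}
  {m: True, r: True, w: True, p: False}
  {m: True, p: True, w: True, r: False}
  {r: True, m: True, p: True, w: True}
  {r: False, w: False, p: False, m: False}


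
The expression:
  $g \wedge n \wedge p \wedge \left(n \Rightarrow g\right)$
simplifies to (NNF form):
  $g \wedge n \wedge p$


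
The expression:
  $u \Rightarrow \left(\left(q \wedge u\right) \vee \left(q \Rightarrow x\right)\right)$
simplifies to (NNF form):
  $\text{True}$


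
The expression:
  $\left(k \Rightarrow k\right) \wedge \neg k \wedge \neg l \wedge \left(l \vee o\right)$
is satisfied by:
  {o: True, l: False, k: False}


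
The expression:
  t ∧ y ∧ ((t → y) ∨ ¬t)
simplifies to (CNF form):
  t ∧ y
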